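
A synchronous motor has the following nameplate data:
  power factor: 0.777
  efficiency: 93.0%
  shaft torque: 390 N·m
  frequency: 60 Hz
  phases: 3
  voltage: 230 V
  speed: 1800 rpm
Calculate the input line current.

255 A

ω = 2π×1800/60 = 188.5 rad/s; P_out = τω = 390 × 188.5 = 73515 W
P_in = P_out / η = 73515 / 0.930 = 79048 W
I_L = P_in / (√3·V_L·cosφ) = 79048 / (1.732 × 230 × 0.777) = 255 A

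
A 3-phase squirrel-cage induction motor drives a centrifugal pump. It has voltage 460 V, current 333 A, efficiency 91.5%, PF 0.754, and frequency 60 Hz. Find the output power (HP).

P_in = √3·V·I·cosφ = 1.732 × 460 × 333 × 0.754 = 200042 W
P_out = η·P_in = 0.915 × 200042 = 183038 W
= 183038/746 = 245 HP

245 HP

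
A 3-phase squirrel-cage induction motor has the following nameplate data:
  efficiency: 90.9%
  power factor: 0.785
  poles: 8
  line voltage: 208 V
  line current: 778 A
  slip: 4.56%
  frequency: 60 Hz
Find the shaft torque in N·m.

P_in = √3·V·I·cosφ = 1.732 × 208 × 778 × 0.785 = 220019 W
P_out = η·P_in = 0.909 × 220019 = 199997 W
n_s = 120×60/8 = 900 rpm; n = 900×(1−0.0456) = 859 rpm
ω = 2π×859/60 = 89.95 rad/s
τ = P_out/ω = 199997/89.95 = 2220 N·m

2220 N·m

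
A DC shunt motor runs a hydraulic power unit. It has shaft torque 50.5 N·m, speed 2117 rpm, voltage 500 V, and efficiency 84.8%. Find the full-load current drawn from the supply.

ω = 2π×2117/60 = 221.7 rad/s; P_out = τω = 50.5 × 221.7 = 11196 W
P_in = P_out / η = 11196 / 0.848 = 13203 W
I = P_in / V = 13203 / 500 = 26.4 A

26.4 A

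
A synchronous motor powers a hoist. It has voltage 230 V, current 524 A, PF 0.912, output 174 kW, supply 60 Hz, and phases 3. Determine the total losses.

P_in = √3·V·I·cosφ = 1.732×230×524×0.912 = 190371 W
P_out = 174000 W
Losses = P_in − P_out = 190371 − 174000 = 16371 W

16.4 kW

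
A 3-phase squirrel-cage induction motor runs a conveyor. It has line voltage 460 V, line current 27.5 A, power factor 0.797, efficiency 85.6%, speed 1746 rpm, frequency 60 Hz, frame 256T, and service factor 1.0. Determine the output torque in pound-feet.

60.3 lb·ft

P_in = √3·V·I·cosφ = 1.732 × 460 × 27.5 × 0.797 = 17462 W
P_out = η·P_in = 0.856 × 17462 = 14947 W
n = 1746 rpm
ω = 2π×1746/60 = 182.8 rad/s
τ = P_out/ω = 14947/182.8 = 81.77 N·m
In lb·ft: 81.77/1.356 = 60.3 lb·ft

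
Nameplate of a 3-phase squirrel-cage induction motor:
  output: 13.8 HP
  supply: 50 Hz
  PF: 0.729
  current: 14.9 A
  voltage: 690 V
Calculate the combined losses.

P_in = √3·V·I·cosφ = 1.732×690×14.9×0.729 = 12981 W
P_out = 13.8×746 = 10295 W
Losses = P_in − P_out = 12981 − 10295 = 2686 W

2.69 kW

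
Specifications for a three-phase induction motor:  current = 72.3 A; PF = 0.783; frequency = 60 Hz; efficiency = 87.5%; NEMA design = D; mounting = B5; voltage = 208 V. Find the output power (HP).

23.9 HP

P_in = √3·V·I·cosφ = 1.732 × 208 × 72.3 × 0.783 = 20394 W
P_out = η·P_in = 0.875 × 20394 = 17845 W
= 17845/746 = 23.9 HP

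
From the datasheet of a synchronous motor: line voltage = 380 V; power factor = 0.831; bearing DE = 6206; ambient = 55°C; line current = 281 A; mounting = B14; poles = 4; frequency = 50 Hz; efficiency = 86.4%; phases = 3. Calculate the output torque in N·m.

845 N·m

P_in = √3·V·I·cosφ = 1.732 × 380 × 281 × 0.831 = 153688 W
P_out = η·P_in = 0.864 × 153688 = 132786 W
n = n_s = 120×50/4 = 1500 rpm (synchronous)
ω = 2π×1500/60 = 157.1 rad/s
τ = P_out/ω = 132786/157.1 = 845 N·m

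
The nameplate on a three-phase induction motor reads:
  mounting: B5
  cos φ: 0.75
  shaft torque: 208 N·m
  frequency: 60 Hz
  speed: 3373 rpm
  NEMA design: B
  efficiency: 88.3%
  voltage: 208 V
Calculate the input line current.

ω = 2π×3373/60 = 353.2 rad/s; P_out = τω = 208 × 353.2 = 73466 W
P_in = P_out / η = 73466 / 0.883 = 83200 W
I_L = P_in / (√3·V_L·cosφ) = 83200 / (1.732 × 208 × 0.75) = 308 A

308 A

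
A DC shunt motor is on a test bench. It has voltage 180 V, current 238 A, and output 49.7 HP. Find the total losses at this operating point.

P_in = V·I = 180×238 = 42840 W
P_out = 49.7×746 = 37076 W
Losses = P_in − P_out = 42840 − 37076 = 5764 W

5.76 kW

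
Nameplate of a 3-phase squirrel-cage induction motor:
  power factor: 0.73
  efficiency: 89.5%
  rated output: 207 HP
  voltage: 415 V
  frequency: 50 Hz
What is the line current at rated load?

P_out = 207 × 746 = 154422 W
P_in = P_out / η = 154422 / 0.895 = 172539 W
I_L = P_in / (√3·V_L·cosφ) = 172539 / (1.732 × 415 × 0.73) = 329 A

329 A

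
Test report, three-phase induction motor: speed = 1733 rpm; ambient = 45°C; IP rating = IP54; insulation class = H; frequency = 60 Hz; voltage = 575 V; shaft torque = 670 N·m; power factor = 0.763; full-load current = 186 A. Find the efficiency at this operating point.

86.0 %

ω = 2π × 1733/60 = 181.5 rad/s; P_out = τω = 670 × 181.5 = 121605 W
P_in = √3·V_L·I_L·cosφ = 1.732 × 575 × 186 × 0.763 = 141336 W
η = P_out / P_in = 121605 / 141336 = 0.860 = 86.0%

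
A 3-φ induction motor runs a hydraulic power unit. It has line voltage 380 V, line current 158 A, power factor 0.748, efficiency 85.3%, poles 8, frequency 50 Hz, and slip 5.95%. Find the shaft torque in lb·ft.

P_in = √3·V·I·cosφ = 1.732 × 380 × 158 × 0.748 = 77784 W
P_out = η·P_in = 0.853 × 77784 = 66350 W
n_s = 120×50/8 = 750 rpm; n = 750×(1−0.0595) = 705 rpm
ω = 2π×705/60 = 73.83 rad/s
τ = P_out/ω = 66350/73.83 = 898.7 N·m
In lb·ft: 898.7/1.356 = 663 lb·ft

663 lb·ft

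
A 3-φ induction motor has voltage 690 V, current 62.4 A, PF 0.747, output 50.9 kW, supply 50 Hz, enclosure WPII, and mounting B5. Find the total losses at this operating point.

P_in = √3·V·I·cosφ = 1.732×690×62.4×0.747 = 55706 W
P_out = 50900 W
Losses = P_in − P_out = 55706 − 50900 = 4806 W

4.81 kW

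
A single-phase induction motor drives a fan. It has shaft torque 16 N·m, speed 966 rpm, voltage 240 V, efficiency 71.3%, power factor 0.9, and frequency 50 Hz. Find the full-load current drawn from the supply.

10.5 A

ω = 2π×966/60 = 101.2 rad/s; P_out = τω = 16 × 101.2 = 1619 W
P_in = P_out / η = 1619 / 0.713 = 2271 W
I = P_in / (V·cosφ) = 2271 / (240 × 0.9) = 10.5 A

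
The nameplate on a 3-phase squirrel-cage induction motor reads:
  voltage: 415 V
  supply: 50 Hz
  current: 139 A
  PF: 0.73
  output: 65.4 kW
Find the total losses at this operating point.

7540 W

P_in = √3·V·I·cosφ = 1.732×415×139×0.73 = 72935 W
P_out = 65400 W
Losses = P_in − P_out = 72935 − 65400 = 7535 W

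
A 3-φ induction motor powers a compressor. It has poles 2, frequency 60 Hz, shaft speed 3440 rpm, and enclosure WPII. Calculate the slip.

4.44 %

n_s = 120f/p = 120×60/2 = 3600 rpm
s = (n_s − n)/n_s = (3600 − 3440)/3600 = 0.0444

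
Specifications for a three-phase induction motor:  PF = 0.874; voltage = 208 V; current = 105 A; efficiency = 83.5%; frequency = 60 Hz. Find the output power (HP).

P_in = √3·V·I·cosφ = 1.732 × 208 × 105 × 0.874 = 33061 W
P_out = η·P_in = 0.835 × 33061 = 27606 W
= 27606/746 = 37 HP

37 HP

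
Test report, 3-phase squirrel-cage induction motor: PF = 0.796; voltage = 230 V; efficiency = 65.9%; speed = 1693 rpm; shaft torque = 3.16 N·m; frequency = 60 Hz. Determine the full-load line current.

ω = 2π×1693/60 = 177.3 rad/s; P_out = τω = 3.16 × 177.3 = 560 W
P_in = P_out / η = 560 / 0.659 = 850 W
I_L = P_in / (√3·V_L·cosφ) = 850 / (1.732 × 230 × 0.796) = 2.68 A

2.68 A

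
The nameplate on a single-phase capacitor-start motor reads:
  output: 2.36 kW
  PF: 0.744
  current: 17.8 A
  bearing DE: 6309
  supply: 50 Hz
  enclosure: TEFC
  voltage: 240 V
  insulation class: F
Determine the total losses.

818 W

P_in = V·I·cosφ = 240×17.8×0.744 = 3178 W
P_out = 2360 W
Losses = P_in − P_out = 3178 − 2360 = 818 W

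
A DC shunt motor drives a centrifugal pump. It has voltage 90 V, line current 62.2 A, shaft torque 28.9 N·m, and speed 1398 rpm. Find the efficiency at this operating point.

ω = 2π × 1398/60 = 146.4 rad/s; P_out = τω = 28.9 × 146.4 = 4231 W
P_in = V·I = 90 × 62.2 = 5598 W
η = P_out / P_in = 4231 / 5598 = 0.756 = 75.6%

75.6 %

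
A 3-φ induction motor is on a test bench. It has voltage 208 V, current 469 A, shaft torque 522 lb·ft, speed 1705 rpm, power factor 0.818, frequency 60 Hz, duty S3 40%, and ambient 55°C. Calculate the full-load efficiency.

91.4 %

τ = 522 lb·ft × 1.356 = 707.8 N·m
ω = 2π × 1705/60 = 178.5 rad/s; P_out = τω = 707.8 × 178.5 = 126342 W
P_in = √3·V_L·I_L·cosφ = 1.732 × 208 × 469 × 0.818 = 138209 W
η = P_out / P_in = 126342 / 138209 = 0.914 = 91.4%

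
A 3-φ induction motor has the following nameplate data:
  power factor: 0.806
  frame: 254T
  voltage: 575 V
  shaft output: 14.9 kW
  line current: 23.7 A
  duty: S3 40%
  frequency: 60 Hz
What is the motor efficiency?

P_out = 14.9 kW = 14900 W
P_in = √3·V_L·I_L·cosφ = 1.732 × 575 × 23.7 × 0.806 = 19024 W
η = P_out / P_in = 14900 / 19024 = 0.783 = 78.3%

78.3 %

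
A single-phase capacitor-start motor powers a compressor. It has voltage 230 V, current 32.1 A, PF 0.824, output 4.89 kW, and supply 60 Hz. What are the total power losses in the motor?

P_in = V·I·cosφ = 230×32.1×0.824 = 6084 W
P_out = 4890 W
Losses = P_in − P_out = 6084 − 4890 = 1194 W

1190 W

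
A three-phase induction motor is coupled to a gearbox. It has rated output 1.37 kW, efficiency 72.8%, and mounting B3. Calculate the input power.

P_out = 1370 W
P_in = P_out/η = 1370/0.728 = 1882 W = 1.88 kW

1.88 kW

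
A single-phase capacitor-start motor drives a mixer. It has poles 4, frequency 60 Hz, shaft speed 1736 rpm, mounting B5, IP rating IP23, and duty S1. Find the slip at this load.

3.56 %

n_s = 120f/p = 120×60/4 = 1800 rpm
s = (n_s − n)/n_s = (1800 − 1736)/1800 = 0.0356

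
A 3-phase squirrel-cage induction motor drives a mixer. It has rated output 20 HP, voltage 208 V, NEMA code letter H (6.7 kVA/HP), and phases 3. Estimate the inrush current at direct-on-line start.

S_LR = 6.7 × 20 = 134 kVA
I_LR = S_LR/(√3·V_L) = 134000/(1.732×208) = 372 A

372 A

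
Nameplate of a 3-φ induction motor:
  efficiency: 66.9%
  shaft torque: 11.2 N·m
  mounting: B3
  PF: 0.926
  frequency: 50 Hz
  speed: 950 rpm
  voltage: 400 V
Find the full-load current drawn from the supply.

2.6 A

ω = 2π×950/60 = 99.48 rad/s; P_out = τω = 11.2 × 99.48 = 1114 W
P_in = P_out / η = 1114 / 0.669 = 1665 W
I_L = P_in / (√3·V_L·cosφ) = 1665 / (1.732 × 400 × 0.926) = 2.6 A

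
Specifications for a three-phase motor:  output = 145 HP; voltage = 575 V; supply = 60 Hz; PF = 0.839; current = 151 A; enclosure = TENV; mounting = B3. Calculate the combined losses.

18000 W

P_in = √3·V·I·cosφ = 1.732×575×151×0.839 = 126170 W
P_out = 145×746 = 108170 W
Losses = P_in − P_out = 126170 − 108170 = 18000 W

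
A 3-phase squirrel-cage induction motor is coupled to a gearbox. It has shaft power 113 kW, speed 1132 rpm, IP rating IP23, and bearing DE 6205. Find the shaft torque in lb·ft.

703 lb·ft

ω = 2π × 1132/60 = 118.5 rad/s
τ = P/ω = 113000/118.5 = 953.6 N·m
In lb·ft: 953.6/1.356 = 703 lb·ft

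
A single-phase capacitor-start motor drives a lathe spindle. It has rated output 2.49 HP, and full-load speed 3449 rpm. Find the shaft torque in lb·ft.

3.79 lb·ft

P_out = 2.49 × 746 = 1858 W
ω = 2π × 3449/60 = 361.2 rad/s
τ = P_out/ω = 1858/361.2 = 5.144 N·m
In lb·ft: 5.144/1.356 = 3.79 lb·ft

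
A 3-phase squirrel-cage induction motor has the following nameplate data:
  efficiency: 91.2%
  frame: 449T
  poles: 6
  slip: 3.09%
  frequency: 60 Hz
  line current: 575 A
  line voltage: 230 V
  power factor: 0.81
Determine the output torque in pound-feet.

1020 lb·ft

P_in = √3·V·I·cosφ = 1.732 × 230 × 575 × 0.81 = 185536 W
P_out = η·P_in = 0.912 × 185536 = 169209 W
n_s = 120×60/6 = 1200 rpm; n = 1200×(1−0.0309) = 1163 rpm
ω = 2π×1163/60 = 121.8 rad/s
τ = P_out/ω = 169209/121.8 = 1389 N·m
In lb·ft: 1389/1.356 = 1020 lb·ft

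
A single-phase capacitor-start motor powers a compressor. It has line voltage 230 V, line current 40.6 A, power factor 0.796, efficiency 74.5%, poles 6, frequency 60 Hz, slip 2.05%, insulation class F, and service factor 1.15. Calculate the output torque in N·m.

P_in = V·I·cosφ = 230 × 40.6 × 0.796 = 7433 W
P_out = η·P_in = 0.745 × 7433 = 5538 W
n_s = 120×60/6 = 1200 rpm; n = 1200×(1−0.0205) = 1175 rpm
ω = 2π×1175/60 = 123 rad/s
τ = P_out/ω = 5538/123 = 45 N·m

45 N·m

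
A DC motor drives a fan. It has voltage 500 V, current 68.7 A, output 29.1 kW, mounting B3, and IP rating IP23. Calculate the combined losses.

P_in = V·I = 500×68.7 = 34350 W
P_out = 29100 W
Losses = P_in − P_out = 34350 − 29100 = 5250 W

5.25 kW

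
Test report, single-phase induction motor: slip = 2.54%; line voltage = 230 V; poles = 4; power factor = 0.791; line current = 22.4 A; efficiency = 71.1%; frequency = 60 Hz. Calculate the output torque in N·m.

P_in = V·I·cosφ = 230 × 22.4 × 0.791 = 4075 W
P_out = η·P_in = 0.711 × 4075 = 2897 W
n_s = 120×60/4 = 1800 rpm; n = 1800×(1−0.0254) = 1754 rpm
ω = 2π×1754/60 = 183.7 rad/s
τ = P_out/ω = 2897/183.7 = 15.8 N·m

15.8 N·m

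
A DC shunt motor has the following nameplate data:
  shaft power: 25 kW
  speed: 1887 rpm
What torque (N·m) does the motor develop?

127 N·m

ω = 2π × 1887/60 = 197.6 rad/s
τ = P/ω = 25000/197.6 = 127 N·m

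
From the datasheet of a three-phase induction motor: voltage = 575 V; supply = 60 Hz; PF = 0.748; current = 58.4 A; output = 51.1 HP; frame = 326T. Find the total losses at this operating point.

5.38 kW

P_in = √3·V·I·cosφ = 1.732×575×58.4×0.748 = 43504 W
P_out = 51.1×746 = 38121 W
Losses = P_in − P_out = 43504 − 38121 = 5383 W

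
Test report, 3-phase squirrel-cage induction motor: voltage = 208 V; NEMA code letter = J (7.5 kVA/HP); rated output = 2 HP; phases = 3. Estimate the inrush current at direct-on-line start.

S_LR = 7.5 × 2 = 15 kVA
I_LR = S_LR/(√3·V_L) = 15000/(1.732×208) = 41.6 A

41.6 A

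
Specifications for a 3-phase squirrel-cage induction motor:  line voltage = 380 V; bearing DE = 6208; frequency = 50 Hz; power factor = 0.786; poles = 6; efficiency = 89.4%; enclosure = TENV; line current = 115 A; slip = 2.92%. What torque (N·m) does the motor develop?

P_in = √3·V·I·cosφ = 1.732 × 380 × 115 × 0.786 = 59491 W
P_out = η·P_in = 0.894 × 59491 = 53185 W
n_s = 120×50/6 = 1000 rpm; n = 1000×(1−0.0292) = 971 rpm
ω = 2π×971/60 = 101.7 rad/s
τ = P_out/ω = 53185/101.7 = 523 N·m

523 N·m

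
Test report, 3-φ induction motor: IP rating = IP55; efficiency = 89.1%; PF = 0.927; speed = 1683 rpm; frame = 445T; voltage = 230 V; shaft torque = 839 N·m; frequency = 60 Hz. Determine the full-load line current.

449 A

ω = 2π×1683/60 = 176.2 rad/s; P_out = τω = 839 × 176.2 = 147832 W
P_in = P_out / η = 147832 / 0.891 = 165917 W
I_L = P_in / (√3·V_L·cosφ) = 165917 / (1.732 × 230 × 0.927) = 449 A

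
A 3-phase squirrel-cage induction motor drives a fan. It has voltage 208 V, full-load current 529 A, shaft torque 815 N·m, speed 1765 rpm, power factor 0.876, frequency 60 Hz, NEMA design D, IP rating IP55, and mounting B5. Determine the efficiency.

ω = 2π × 1765/60 = 184.8 rad/s; P_out = τω = 815 × 184.8 = 150612 W
P_in = √3·V_L·I_L·cosφ = 1.732 × 208 × 529 × 0.876 = 166944 W
η = P_out / P_in = 150612 / 166944 = 0.902 = 90.2%

90.2 %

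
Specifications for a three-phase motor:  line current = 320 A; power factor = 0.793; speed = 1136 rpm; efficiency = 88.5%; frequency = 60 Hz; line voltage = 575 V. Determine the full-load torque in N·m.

P_in = √3·V·I·cosφ = 1.732 × 575 × 320 × 0.793 = 252720 W
P_out = η·P_in = 0.885 × 252720 = 223657 W
n = 1136 rpm
ω = 2π×1136/60 = 119 rad/s
τ = P_out/ω = 223657/119 = 1880 N·m

1880 N·m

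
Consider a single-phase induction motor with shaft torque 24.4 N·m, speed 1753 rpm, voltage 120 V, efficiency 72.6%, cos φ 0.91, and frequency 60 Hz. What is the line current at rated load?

ω = 2π×1753/60 = 183.6 rad/s; P_out = τω = 24.4 × 183.6 = 4480 W
P_in = P_out / η = 4480 / 0.726 = 6171 W
I = P_in / (V·cosφ) = 6171 / (120 × 0.91) = 56.5 A

56.5 A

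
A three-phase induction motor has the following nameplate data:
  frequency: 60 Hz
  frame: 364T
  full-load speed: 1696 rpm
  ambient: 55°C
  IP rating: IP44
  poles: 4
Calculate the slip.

n_s = 120f/p = 120×60/4 = 1800 rpm
s = (n_s − n)/n_s = (1800 − 1696)/1800 = 0.0578

5.78 %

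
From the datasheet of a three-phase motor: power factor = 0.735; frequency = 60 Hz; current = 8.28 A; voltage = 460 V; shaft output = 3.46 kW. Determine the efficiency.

71.4 %

P_out = 3.46 kW = 3460 W
P_in = √3·V_L·I_L·cosφ = 1.732 × 460 × 8.28 × 0.735 = 4849 W
η = P_out / P_in = 3460 / 4849 = 0.714 = 71.4%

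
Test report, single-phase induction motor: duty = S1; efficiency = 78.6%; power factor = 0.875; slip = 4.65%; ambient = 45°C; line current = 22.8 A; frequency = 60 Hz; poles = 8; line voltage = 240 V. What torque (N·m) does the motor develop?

P_in = V·I·cosφ = 240 × 22.8 × 0.875 = 4788 W
P_out = η·P_in = 0.786 × 4788 = 3763 W
n_s = 120×60/8 = 900 rpm; n = 900×(1−0.0465) = 858 rpm
ω = 2π×858/60 = 89.85 rad/s
τ = P_out/ω = 3763/89.85 = 41.9 N·m

41.9 N·m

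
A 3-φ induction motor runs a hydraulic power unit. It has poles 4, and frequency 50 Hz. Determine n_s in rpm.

n_s = 120f/p = 120×50/4 = 1500 rpm

1500 rpm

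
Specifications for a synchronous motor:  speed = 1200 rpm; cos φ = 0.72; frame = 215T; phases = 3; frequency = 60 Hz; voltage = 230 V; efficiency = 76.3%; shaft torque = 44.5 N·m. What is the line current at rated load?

ω = 2π×1200/60 = 125.7 rad/s; P_out = τω = 44.5 × 125.7 = 5594 W
P_in = P_out / η = 5594 / 0.763 = 7332 W
I_L = P_in / (√3·V_L·cosφ) = 7332 / (1.732 × 230 × 0.72) = 25.6 A

25.6 A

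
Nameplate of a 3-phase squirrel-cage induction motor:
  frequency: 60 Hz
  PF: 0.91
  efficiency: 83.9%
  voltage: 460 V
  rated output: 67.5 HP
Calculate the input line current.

82.8 A

P_out = 67.5 × 746 = 50355 W
P_in = P_out / η = 50355 / 0.839 = 60018 W
I_L = P_in / (√3·V_L·cosφ) = 60018 / (1.732 × 460 × 0.91) = 82.8 A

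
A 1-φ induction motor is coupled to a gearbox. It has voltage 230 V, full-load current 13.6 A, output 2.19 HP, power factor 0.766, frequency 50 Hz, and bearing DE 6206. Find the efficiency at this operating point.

P_out = 2.19 × 746 = 1634 W
P_in = V·I·cosφ = 230 × 13.6 × 0.766 = 2396 W
η = P_out / P_in = 1634 / 2396 = 0.682 = 68.2%

68.2 %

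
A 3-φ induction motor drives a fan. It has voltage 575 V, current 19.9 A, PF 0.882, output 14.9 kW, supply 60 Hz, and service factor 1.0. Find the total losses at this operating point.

P_in = √3·V·I·cosφ = 1.732×575×19.9×0.882 = 17480 W
P_out = 14900 W
Losses = P_in − P_out = 17480 − 14900 = 2580 W

2.58 kW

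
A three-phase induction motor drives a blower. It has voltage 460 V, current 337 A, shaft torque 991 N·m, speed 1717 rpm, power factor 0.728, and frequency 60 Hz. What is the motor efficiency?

91.2 %

ω = 2π × 1717/60 = 179.8 rad/s; P_out = τω = 991 × 179.8 = 178182 W
P_in = √3·V_L·I_L·cosφ = 1.732 × 460 × 337 × 0.728 = 195464 W
η = P_out / P_in = 178182 / 195464 = 0.912 = 91.2%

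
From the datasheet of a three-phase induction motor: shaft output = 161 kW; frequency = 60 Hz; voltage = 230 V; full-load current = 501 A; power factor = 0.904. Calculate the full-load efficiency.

89.2 %

P_out = 161 kW = 161000 W
P_in = √3·V_L·I_L·cosφ = 1.732 × 230 × 501 × 0.904 = 180419 W
η = P_out / P_in = 161000 / 180419 = 0.892 = 89.2%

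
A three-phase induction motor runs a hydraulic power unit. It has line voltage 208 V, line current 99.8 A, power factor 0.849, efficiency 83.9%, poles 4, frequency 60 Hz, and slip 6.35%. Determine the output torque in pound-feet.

P_in = √3·V·I·cosφ = 1.732 × 208 × 99.8 × 0.849 = 30525 W
P_out = η·P_in = 0.839 × 30525 = 25610 W
n_s = 120×60/4 = 1800 rpm; n = 1800×(1−0.0635) = 1686 rpm
ω = 2π×1686/60 = 176.6 rad/s
τ = P_out/ω = 25610/176.6 = 145 N·m
In lb·ft: 145/1.356 = 107 lb·ft

107 lb·ft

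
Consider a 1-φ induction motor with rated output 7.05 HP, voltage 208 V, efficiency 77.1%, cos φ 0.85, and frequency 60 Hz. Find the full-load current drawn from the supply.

38.6 A

P_out = 7.05 × 746 = 5259 W
P_in = P_out / η = 5259 / 0.771 = 6821 W
I = P_in / (V·cosφ) = 6821 / (208 × 0.85) = 38.6 A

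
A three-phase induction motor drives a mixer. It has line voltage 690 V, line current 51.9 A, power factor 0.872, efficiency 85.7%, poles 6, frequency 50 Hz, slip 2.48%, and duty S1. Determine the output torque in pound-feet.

335 lb·ft

P_in = √3·V·I·cosφ = 1.732 × 690 × 51.9 × 0.872 = 54085 W
P_out = η·P_in = 0.857 × 54085 = 46351 W
n_s = 120×50/6 = 1000 rpm; n = 1000×(1−0.0248) = 975 rpm
ω = 2π×975/60 = 102.1 rad/s
τ = P_out/ω = 46351/102.1 = 454 N·m
In lb·ft: 454/1.356 = 335 lb·ft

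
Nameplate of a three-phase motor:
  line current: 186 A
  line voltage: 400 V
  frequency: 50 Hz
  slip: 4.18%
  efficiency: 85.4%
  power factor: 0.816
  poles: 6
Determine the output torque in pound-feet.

P_in = √3·V·I·cosφ = 1.732 × 400 × 186 × 0.816 = 105150 W
P_out = η·P_in = 0.854 × 105150 = 89798 W
n_s = 120×50/6 = 1000 rpm; n = 1000×(1−0.0418) = 958 rpm
ω = 2π×958/60 = 100.3 rad/s
τ = P_out/ω = 89798/100.3 = 895.3 N·m
In lb·ft: 895.3/1.356 = 660 lb·ft

660 lb·ft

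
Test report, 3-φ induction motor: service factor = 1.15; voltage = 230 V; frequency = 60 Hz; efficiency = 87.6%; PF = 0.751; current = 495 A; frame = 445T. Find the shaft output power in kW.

130 kW

P_in = √3·V·I·cosφ = 1.732 × 230 × 495 × 0.751 = 148088 W
P_out = η·P_in = 0.876 × 148088 = 129725 W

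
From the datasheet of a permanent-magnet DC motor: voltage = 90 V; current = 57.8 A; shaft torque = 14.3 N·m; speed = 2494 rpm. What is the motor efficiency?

71.8 %

ω = 2π × 2494/60 = 261.2 rad/s; P_out = τω = 14.3 × 261.2 = 3735 W
P_in = V·I = 90 × 57.8 = 5202 W
η = P_out / P_in = 3735 / 5202 = 0.718 = 71.8%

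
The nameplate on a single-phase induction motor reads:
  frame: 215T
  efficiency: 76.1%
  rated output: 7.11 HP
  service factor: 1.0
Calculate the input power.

6.97 kW

P_out = 7.11 × 746 = 5304 W
P_in = P_out/η = 5304/0.761 = 6970 W = 6.97 kW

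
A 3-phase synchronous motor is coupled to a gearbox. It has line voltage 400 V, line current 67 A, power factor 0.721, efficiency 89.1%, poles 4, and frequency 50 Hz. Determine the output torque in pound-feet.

P_in = √3·V·I·cosφ = 1.732 × 400 × 67 × 0.721 = 33467 W
P_out = η·P_in = 0.891 × 33467 = 29819 W
n = n_s = 120×50/4 = 1500 rpm (synchronous)
ω = 2π×1500/60 = 157.1 rad/s
τ = P_out/ω = 29819/157.1 = 189.8 N·m
In lb·ft: 189.8/1.356 = 140 lb·ft

140 lb·ft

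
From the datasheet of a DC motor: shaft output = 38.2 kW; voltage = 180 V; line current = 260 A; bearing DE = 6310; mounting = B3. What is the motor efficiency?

P_out = 38.2 kW = 38200 W
P_in = V·I = 180 × 260 = 46800 W
η = P_out / P_in = 38200 / 46800 = 0.816 = 81.6%

81.6 %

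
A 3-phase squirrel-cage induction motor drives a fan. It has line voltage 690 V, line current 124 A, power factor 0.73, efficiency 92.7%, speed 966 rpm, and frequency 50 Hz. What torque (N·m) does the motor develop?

991 N·m

P_in = √3·V·I·cosφ = 1.732 × 690 × 124 × 0.73 = 108179 W
P_out = η·P_in = 0.927 × 108179 = 100282 W
n = 966 rpm
ω = 2π×966/60 = 101.2 rad/s
τ = P_out/ω = 100282/101.2 = 991 N·m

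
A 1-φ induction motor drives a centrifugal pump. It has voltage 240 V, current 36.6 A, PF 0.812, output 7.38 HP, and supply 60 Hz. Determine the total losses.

P_in = V·I·cosφ = 240×36.6×0.812 = 7133 W
P_out = 7.38×746 = 5505 W
Losses = P_in − P_out = 7133 − 5505 = 1628 W

1630 W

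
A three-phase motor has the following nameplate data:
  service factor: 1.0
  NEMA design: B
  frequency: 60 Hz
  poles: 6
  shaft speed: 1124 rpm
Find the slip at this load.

6.3 %

n_s = 120f/p = 120×60/6 = 1200 rpm
s = (n_s − n)/n_s = (1200 − 1124)/1200 = 0.0633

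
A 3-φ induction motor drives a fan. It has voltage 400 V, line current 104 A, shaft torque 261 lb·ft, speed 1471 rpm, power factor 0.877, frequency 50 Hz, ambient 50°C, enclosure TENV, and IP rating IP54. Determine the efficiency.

86.3 %

τ = 261 lb·ft × 1.356 = 353.9 N·m
ω = 2π × 1471/60 = 154 rad/s; P_out = τω = 353.9 × 154 = 54501 W
P_in = √3·V_L·I_L·cosφ = 1.732 × 400 × 104 × 0.877 = 63189 W
η = P_out / P_in = 54501 / 63189 = 0.863 = 86.3%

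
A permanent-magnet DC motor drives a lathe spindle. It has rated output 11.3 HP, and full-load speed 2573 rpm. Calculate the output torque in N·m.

P_out = 11.3 × 746 = 8430 W
ω = 2π × 2573/60 = 269.4 rad/s
τ = P_out/ω = 8430/269.4 = 31.3 N·m

31.3 N·m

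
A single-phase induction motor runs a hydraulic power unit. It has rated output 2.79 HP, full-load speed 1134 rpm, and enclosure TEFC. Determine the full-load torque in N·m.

P_out = 2.79 × 746 = 2081 W
ω = 2π × 1134/60 = 118.8 rad/s
τ = P_out/ω = 2081/118.8 = 17.5 N·m

17.5 N·m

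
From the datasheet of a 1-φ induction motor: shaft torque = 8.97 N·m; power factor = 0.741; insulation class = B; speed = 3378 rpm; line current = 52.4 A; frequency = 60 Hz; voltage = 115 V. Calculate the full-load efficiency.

ω = 2π × 3378/60 = 353.7 rad/s; P_out = τω = 8.97 × 353.7 = 3173 W
P_in = V·I·cosφ = 115 × 52.4 × 0.741 = 4465 W
η = P_out / P_in = 3173 / 4465 = 0.711 = 71.1%

71.1 %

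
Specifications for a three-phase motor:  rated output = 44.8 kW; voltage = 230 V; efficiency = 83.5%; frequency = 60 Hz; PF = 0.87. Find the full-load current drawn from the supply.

P_out = 44.8 kW = 44800 W
P_in = P_out / η = 44800 / 0.835 = 53653 W
I_L = P_in / (√3·V_L·cosφ) = 53653 / (1.732 × 230 × 0.87) = 155 A

155 A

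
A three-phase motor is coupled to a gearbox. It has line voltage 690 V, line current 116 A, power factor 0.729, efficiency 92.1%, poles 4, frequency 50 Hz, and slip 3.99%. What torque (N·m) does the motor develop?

P_in = √3·V·I·cosφ = 1.732 × 690 × 116 × 0.729 = 101061 W
P_out = η·P_in = 0.921 × 101061 = 93077 W
n_s = 120×50/4 = 1500 rpm; n = 1500×(1−0.0399) = 1440 rpm
ω = 2π×1440/60 = 150.8 rad/s
τ = P_out/ω = 93077/150.8 = 617 N·m

617 N·m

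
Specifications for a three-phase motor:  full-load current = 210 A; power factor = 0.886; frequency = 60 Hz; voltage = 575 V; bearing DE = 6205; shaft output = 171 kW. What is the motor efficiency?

P_out = 171 kW = 171000 W
P_in = √3·V_L·I_L·cosφ = 1.732 × 575 × 210 × 0.886 = 185297 W
η = P_out / P_in = 171000 / 185297 = 0.923 = 92.3%

92.3 %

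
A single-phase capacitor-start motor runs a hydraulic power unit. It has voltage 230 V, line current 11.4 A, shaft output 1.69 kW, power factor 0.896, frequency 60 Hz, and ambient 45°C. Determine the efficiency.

P_out = 1.69 kW = 1690 W
P_in = V·I·cosφ = 230 × 11.4 × 0.896 = 2349 W
η = P_out / P_in = 1690 / 2349 = 0.719 = 71.9%

71.9 %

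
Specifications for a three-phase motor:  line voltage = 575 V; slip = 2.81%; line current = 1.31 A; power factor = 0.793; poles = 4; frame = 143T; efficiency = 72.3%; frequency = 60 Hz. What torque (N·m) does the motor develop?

P_in = √3·V·I·cosφ = 1.732 × 575 × 1.31 × 0.793 = 1035 W
P_out = η·P_in = 0.723 × 1035 = 748 W
n_s = 120×60/4 = 1800 rpm; n = 1800×(1−0.0281) = 1749 rpm
ω = 2π×1749/60 = 183.2 rad/s
τ = P_out/ω = 748/183.2 = 4.08 N·m

4.08 N·m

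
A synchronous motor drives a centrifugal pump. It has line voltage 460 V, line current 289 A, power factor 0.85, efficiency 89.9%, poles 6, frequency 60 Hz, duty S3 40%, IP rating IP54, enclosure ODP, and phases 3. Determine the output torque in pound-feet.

1030 lb·ft

P_in = √3·V·I·cosφ = 1.732 × 460 × 289 × 0.85 = 195714 W
P_out = η·P_in = 0.899 × 195714 = 175947 W
n = n_s = 120×60/6 = 1200 rpm (synchronous)
ω = 2π×1200/60 = 125.7 rad/s
τ = P_out/ω = 175947/125.7 = 1400 N·m
In lb·ft: 1400/1.356 = 1030 lb·ft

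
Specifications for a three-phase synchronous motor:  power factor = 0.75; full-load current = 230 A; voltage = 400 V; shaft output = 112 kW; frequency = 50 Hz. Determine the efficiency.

93.7 %

P_out = 112 kW = 112000 W
P_in = √3·V_L·I_L·cosφ = 1.732 × 400 × 230 × 0.75 = 119508 W
η = P_out / P_in = 112000 / 119508 = 0.937 = 93.7%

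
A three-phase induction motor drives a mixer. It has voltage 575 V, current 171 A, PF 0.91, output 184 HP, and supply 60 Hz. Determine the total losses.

17700 W

P_in = √3·V·I·cosφ = 1.732×575×171×0.91 = 154972 W
P_out = 184×746 = 137264 W
Losses = P_in − P_out = 154972 − 137264 = 17708 W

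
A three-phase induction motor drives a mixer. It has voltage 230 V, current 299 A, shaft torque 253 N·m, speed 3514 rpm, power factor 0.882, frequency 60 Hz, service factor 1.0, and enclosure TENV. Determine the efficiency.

88.6 %

ω = 2π × 3514/60 = 368 rad/s; P_out = τω = 253 × 368 = 93104 W
P_in = √3·V_L·I_L·cosφ = 1.732 × 230 × 299 × 0.882 = 105055 W
η = P_out / P_in = 93104 / 105055 = 0.886 = 88.6%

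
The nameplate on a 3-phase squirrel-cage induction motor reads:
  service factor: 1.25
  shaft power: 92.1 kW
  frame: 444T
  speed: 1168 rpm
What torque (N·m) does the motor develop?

753 N·m

ω = 2π × 1168/60 = 122.3 rad/s
τ = P/ω = 92100/122.3 = 753 N·m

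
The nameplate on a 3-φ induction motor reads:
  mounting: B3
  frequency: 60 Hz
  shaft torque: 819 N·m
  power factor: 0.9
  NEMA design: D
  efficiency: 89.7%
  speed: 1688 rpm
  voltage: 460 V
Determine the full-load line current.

225 A

ω = 2π×1688/60 = 176.8 rad/s; P_out = τω = 819 × 176.8 = 144799 W
P_in = P_out / η = 144799 / 0.897 = 161426 W
I_L = P_in / (√3·V_L·cosφ) = 161426 / (1.732 × 460 × 0.9) = 225 A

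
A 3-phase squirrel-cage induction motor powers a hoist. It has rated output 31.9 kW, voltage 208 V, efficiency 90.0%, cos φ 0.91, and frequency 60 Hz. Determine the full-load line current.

108 A

P_out = 31.9 kW = 31900 W
P_in = P_out / η = 31900 / 0.900 = 35444 W
I_L = P_in / (√3·V_L·cosφ) = 35444 / (1.732 × 208 × 0.91) = 108 A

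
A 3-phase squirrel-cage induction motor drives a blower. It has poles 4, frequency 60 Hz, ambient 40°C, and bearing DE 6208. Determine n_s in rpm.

n_s = 120f/p = 120×60/4 = 1800 rpm

1800 rpm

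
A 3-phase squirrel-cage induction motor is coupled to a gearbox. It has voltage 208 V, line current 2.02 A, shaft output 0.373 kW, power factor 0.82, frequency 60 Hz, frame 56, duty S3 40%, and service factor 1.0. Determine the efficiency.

P_out = 0.373 kW = 373 W
P_in = √3·V_L·I_L·cosφ = 1.732 × 208 × 2.02 × 0.82 = 597 W
η = P_out / P_in = 373 / 597 = 0.625 = 62.5%

62.5 %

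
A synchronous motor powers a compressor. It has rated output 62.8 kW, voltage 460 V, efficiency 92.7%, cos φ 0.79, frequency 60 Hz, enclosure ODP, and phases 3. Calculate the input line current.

P_out = 62.8 kW = 62800 W
P_in = P_out / η = 62800 / 0.927 = 67745 W
I_L = P_in / (√3·V_L·cosφ) = 67745 / (1.732 × 460 × 0.79) = 108 A

108 A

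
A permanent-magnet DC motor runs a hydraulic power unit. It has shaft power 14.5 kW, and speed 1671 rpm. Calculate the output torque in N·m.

82.9 N·m

ω = 2π × 1671/60 = 175 rad/s
τ = P/ω = 14500/175 = 82.9 N·m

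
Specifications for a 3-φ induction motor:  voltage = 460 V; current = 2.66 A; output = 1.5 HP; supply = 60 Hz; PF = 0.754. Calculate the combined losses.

479 W

P_in = √3·V·I·cosφ = 1.732×460×2.66×0.754 = 1598 W
P_out = 1.5×746 = 1119 W
Losses = P_in − P_out = 1598 − 1119 = 479 W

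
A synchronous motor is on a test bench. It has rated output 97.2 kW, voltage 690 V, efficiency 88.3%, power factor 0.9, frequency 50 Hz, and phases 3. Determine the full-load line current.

102 A

P_out = 97.2 kW = 97200 W
P_in = P_out / η = 97200 / 0.883 = 110079 W
I_L = P_in / (√3·V_L·cosφ) = 110079 / (1.732 × 690 × 0.9) = 102 A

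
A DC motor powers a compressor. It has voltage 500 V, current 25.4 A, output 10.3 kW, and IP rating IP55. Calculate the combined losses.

P_in = V·I = 500×25.4 = 12700 W
P_out = 10300 W
Losses = P_in − P_out = 12700 − 10300 = 2400 W

2400 W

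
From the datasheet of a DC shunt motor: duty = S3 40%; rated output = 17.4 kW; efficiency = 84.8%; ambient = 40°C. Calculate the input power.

20.5 kW

P_out = 17400 W
P_in = P_out/η = 17400/0.848 = 20519 W = 20.5 kW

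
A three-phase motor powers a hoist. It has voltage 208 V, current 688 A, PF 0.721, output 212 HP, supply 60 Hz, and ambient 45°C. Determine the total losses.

P_in = √3·V·I·cosφ = 1.732×208×688×0.721 = 178704 W
P_out = 212×746 = 158152 W
Losses = P_in − P_out = 178704 − 158152 = 20552 W

20600 W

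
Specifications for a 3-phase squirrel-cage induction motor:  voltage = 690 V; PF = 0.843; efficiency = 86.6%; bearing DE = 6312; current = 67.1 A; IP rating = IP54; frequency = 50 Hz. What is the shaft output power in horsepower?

78.5 HP

P_in = √3·V·I·cosφ = 1.732 × 690 × 67.1 × 0.843 = 67600 W
P_out = η·P_in = 0.866 × 67600 = 58542 W
= 58542/746 = 78.5 HP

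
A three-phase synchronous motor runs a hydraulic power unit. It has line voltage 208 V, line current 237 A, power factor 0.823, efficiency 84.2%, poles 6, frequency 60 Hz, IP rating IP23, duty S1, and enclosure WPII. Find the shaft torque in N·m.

471 N·m

P_in = √3·V·I·cosφ = 1.732 × 208 × 237 × 0.823 = 70268 W
P_out = η·P_in = 0.842 × 70268 = 59166 W
n = n_s = 120×60/6 = 1200 rpm (synchronous)
ω = 2π×1200/60 = 125.7 rad/s
τ = P_out/ω = 59166/125.7 = 471 N·m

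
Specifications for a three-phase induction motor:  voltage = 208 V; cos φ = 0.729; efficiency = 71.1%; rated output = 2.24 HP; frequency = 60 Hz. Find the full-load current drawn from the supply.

P_out = 2.24 × 746 = 1671 W
P_in = P_out / η = 1671 / 0.711 = 2350 W
I_L = P_in / (√3·V_L·cosφ) = 2350 / (1.732 × 208 × 0.729) = 8.95 A

8.95 A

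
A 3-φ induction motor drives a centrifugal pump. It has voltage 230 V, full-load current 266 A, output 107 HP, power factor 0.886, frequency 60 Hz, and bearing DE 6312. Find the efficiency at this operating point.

85.0 %

P_out = 107 × 746 = 79822 W
P_in = √3·V_L·I_L·cosφ = 1.732 × 230 × 266 × 0.886 = 93884 W
η = P_out / P_in = 79822 / 93884 = 0.850 = 85.0%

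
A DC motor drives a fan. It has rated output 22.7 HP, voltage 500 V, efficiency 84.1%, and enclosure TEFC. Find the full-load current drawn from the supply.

P_out = 22.7 × 746 = 16934 W
P_in = P_out / η = 16934 / 0.841 = 20136 W
I = P_in / V = 20136 / 500 = 40.3 A

40.3 A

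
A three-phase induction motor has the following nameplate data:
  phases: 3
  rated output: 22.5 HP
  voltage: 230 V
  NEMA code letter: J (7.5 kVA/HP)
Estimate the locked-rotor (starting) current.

S_LR = 7.5 × 22.5 = 168.75 kVA
I_LR = S_LR/(√3·V_L) = 168750/(1.732×230) = 424 A

424 A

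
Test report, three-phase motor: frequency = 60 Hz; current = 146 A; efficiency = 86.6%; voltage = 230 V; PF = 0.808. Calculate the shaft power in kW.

40.7 kW

P_in = √3·V·I·cosφ = 1.732 × 230 × 146 × 0.808 = 46994 W
P_out = η·P_in = 0.866 × 46994 = 40697 W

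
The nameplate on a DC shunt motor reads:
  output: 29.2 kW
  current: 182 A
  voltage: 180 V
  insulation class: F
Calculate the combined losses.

P_in = V·I = 180×182 = 32760 W
P_out = 29200 W
Losses = P_in − P_out = 32760 − 29200 = 3560 W

3.56 kW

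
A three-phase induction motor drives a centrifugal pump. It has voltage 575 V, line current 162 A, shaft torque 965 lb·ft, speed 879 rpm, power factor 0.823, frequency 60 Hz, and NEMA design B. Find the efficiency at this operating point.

τ = 965 lb·ft × 1.356 = 1309 N·m
ω = 2π × 879/60 = 92.05 rad/s; P_out = τω = 1309 × 92.05 = 120493 W
P_in = √3·V_L·I_L·cosφ = 1.732 × 575 × 162 × 0.823 = 132779 W
η = P_out / P_in = 120493 / 132779 = 0.907 = 90.7%

90.7 %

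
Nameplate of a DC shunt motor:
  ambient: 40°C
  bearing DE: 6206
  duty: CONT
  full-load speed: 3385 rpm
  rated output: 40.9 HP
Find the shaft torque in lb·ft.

63.5 lb·ft

P_out = 40.9 × 746 = 30511 W
ω = 2π × 3385/60 = 354.5 rad/s
τ = P_out/ω = 30511/354.5 = 86.07 N·m
In lb·ft: 86.07/1.356 = 63.5 lb·ft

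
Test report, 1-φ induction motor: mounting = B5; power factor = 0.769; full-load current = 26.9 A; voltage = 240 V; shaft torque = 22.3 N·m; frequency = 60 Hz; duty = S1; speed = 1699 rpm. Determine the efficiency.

79.9 %

ω = 2π × 1699/60 = 177.9 rad/s; P_out = τω = 22.3 × 177.9 = 3967 W
P_in = V·I·cosφ = 240 × 26.9 × 0.769 = 4965 W
η = P_out / P_in = 3967 / 4965 = 0.799 = 79.9%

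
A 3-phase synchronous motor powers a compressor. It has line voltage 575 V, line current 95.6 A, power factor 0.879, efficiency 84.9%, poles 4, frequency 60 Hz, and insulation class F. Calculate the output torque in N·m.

377 N·m

P_in = √3·V·I·cosφ = 1.732 × 575 × 95.6 × 0.879 = 83688 W
P_out = η·P_in = 0.849 × 83688 = 71051 W
n = n_s = 120×60/4 = 1800 rpm (synchronous)
ω = 2π×1800/60 = 188.5 rad/s
τ = P_out/ω = 71051/188.5 = 377 N·m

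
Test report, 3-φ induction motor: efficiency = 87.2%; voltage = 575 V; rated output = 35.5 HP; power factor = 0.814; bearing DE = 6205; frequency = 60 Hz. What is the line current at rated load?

P_out = 35.5 × 746 = 26483 W
P_in = P_out / η = 26483 / 0.872 = 30370 W
I_L = P_in / (√3·V_L·cosφ) = 30370 / (1.732 × 575 × 0.814) = 37.5 A

37.5 A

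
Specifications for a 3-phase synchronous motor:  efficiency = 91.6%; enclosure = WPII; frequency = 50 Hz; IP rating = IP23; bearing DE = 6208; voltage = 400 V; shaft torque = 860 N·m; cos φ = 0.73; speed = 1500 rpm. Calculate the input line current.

292 A

ω = 2π×1500/60 = 157.1 rad/s; P_out = τω = 860 × 157.1 = 135106 W
P_in = P_out / η = 135106 / 0.916 = 147496 W
I_L = P_in / (√3·V_L·cosφ) = 147496 / (1.732 × 400 × 0.73) = 292 A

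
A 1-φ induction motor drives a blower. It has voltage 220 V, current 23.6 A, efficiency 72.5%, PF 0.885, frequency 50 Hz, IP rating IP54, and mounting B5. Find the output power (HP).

P_in = V·I·cosφ = 220 × 23.6 × 0.885 = 4595 W
P_out = η·P_in = 0.725 × 4595 = 3331 W
= 3331/746 = 4.47 HP

4.47 HP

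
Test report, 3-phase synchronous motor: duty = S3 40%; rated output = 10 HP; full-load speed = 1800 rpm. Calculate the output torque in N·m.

39.6 N·m

P_out = 10 × 746 = 7460 W
ω = 2π × 1800/60 = 188.5 rad/s
τ = P_out/ω = 7460/188.5 = 39.6 N·m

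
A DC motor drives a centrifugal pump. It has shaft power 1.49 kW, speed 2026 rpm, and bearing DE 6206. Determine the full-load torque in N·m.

ω = 2π × 2026/60 = 212.2 rad/s
τ = P/ω = 1490/212.2 = 7.02 N·m

7.02 N·m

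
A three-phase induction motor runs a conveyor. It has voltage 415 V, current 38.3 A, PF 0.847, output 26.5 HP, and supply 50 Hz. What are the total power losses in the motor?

3550 W

P_in = √3·V·I·cosφ = 1.732×415×38.3×0.847 = 23317 W
P_out = 26.5×746 = 19769 W
Losses = P_in − P_out = 23317 − 19769 = 3548 W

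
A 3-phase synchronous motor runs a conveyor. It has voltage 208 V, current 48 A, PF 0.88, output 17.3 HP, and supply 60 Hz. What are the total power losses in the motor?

2.31 kW

P_in = √3·V·I·cosφ = 1.732×208×48×0.88 = 15217 W
P_out = 17.3×746 = 12906 W
Losses = P_in − P_out = 15217 − 12906 = 2311 W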